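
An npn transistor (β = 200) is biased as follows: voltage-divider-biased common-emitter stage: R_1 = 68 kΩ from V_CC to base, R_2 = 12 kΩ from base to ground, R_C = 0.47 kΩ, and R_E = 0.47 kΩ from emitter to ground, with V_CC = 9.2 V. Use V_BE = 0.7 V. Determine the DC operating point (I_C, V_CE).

Thevenize the base divider: V_Th = V_CC·R_2/(R_1+R_2) = 9.2×12/80 = 1.38 V, R_Th = R_1‖R_2 = 10.2 kΩ.
Base-emitter loop: V_Th = I_B·R_Th + V_BE + (β+1)I_B·R_E, so I_B = (1.38 − 0.7) / (10.2 + 201×0.47) = 0.0065 mA.
I_C = β·I_B = 200×0.0065 = 1.3 mA, and I_E = (β+1)I_B = 1.31 mA.
V_CE = V_CC − I_C·R_C − I_E·R_E = 9.2 − 1.3×0.47 − 1.31×0.47 = 7.98 V.
V_CE = 7.98 V > 0.2 V confirms active-region operation.

I_C ≈ 1.3 mA, V_CE ≈ 8 V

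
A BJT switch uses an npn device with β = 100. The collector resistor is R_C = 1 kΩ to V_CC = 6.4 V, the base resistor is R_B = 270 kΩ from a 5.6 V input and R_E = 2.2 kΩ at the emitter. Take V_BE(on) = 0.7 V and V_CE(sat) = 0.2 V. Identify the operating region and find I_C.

Assume active. Base-emitter loop: I_B = (V_BB − V_BE)/(R_B + (β+1)R_E) = (5.6 − 0.7)/(270 + 101×2.2) = 0.00996 mA.
I_C = β·I_B = 100×0.00996 = 0.996 mA.
V_CE = V_CC − I_C·R_C − I_E·R_E = 6.4 − 0.996×1 − 1.01×2.2 = 3.19 V > V_CE(sat), so the active-region assumption holds.

active; I_C ≈ 1 mA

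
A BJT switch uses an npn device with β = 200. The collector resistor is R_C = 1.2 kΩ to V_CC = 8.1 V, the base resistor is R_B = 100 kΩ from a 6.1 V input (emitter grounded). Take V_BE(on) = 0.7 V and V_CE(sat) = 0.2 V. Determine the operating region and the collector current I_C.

Assume active: I_B = (6.1 − 0.7)/100 = 0.054 mA, giving I_C = β·I_B = 10.8 mA.
But then V_CE = 8.1 − 10.8×1.2 = -4.86 V < V_CE(sat) = 0.2 V — impossible in the active region.
So the transistor is saturated. With V_CE = 0.2 V, I_C = (V_CC − 0.2)/R_C = 7.9/1.2 = 6.58 mA.
Check: β·I_B = 10.8 mA > I_C = 6.58 mA, confirming saturation.

saturation; I_C ≈ 6.6 mA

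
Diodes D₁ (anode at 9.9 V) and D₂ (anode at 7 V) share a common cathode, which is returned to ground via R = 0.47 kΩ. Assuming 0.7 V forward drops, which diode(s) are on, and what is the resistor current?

Assume both conduct. Then node N would need to be at both 9.9−0.7 = 9.2 V and 7−0.7 = 6.3 V, which is impossible.
Assume only D₁ conducts: V_N = 9.9 − 0.7 = 9.2 V, so I_R = 9.2/0.47 = 19.6 mA.
Check D₂: its anode-to-cathode voltage is 7 − 9.2 = -2.2 V < 0.7 V, so it is off. The assumption is consistent.

Only D₁ conducts; I_R ≈ 20 mA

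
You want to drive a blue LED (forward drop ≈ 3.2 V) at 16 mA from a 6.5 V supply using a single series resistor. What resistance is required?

The resistor drops V_S − V_D = 6.5 − 3.2 = 3.3 V at 16 mA.
R = 3.3 V / 16 mA = 0.206 kΩ.

R ≈ 0.21 kΩ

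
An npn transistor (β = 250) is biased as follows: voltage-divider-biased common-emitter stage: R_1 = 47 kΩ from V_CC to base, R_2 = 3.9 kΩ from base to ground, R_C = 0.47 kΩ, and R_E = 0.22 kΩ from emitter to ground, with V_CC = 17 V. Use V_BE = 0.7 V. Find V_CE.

V_CE ≈ 15 V

Thevenize the base divider: V_Th = V_CC·R_2/(R_1+R_2) = 17×3.9/50.9 = 1.3 V, R_Th = R_1‖R_2 = 3.6 kΩ.
Base-emitter loop: V_Th = I_B·R_Th + V_BE + (β+1)I_B·R_E, so I_B = (1.3 − 0.7) / (3.6 + 251×0.22) = 0.0102 mA.
I_C = β·I_B = 250×0.0102 = 2.56 mA, and I_E = (β+1)I_B = 2.57 mA.
V_CE = V_CC − I_C·R_C − I_E·R_E = 17 − 2.56×0.47 − 2.57×0.22 = 15.2 V.
V_CE = 15.2 V > 0.2 V confirms active-region operation.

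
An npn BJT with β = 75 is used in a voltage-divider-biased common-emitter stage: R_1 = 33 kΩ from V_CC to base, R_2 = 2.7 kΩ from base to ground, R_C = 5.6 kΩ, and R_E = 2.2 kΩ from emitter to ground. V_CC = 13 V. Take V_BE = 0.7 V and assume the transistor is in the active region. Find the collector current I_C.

Thevenize the base divider: V_Th = V_CC·R_2/(R_1+R_2) = 13×2.7/35.7 = 0.983 V, R_Th = R_1‖R_2 = 2.5 kΩ.
Base-emitter loop: V_Th = I_B·R_Th + V_BE + (β+1)I_B·R_E, so I_B = (0.983 − 0.7) / (2.5 + 76×2.2) = 0.00167 mA.
I_C = β·I_B = 75×0.00167 = 0.125 mA, and I_E = (β+1)I_B = 0.127 mA.
V_CE = V_CC − I_C·R_C − I_E·R_E = 13 − 0.125×5.6 − 0.127×2.2 = 12 V.
V_CE = 12 V > 0.2 V confirms active-region operation.

I_C ≈ 0.13 mA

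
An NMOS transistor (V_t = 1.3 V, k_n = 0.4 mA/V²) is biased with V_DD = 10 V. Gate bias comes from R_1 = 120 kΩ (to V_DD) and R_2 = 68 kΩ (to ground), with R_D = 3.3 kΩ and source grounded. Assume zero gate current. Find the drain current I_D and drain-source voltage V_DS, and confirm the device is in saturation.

I_D ≈ 1.1 mA, V_DS ≈ 6.5 V

V_G = V_DD·R_2/(R_1+R_2) = 10×68/188 = 3.62 V. With the source grounded, V_GS = V_G = 3.62 V.
Assume saturation: I_D = (k_n/2)(V_GS − V_t)² = (0.4/2)×(3.62 − 1.3)² = 0.2×2.32² = 1.07 mA.
V_DS = V_DD − I_D·R_D = 10 − 1.07×3.3 = 6.46 V.
Saturation requires V_DS ≥ V_GS − V_t = 2.32 V; 6.46 ≥ 2.32 ✓.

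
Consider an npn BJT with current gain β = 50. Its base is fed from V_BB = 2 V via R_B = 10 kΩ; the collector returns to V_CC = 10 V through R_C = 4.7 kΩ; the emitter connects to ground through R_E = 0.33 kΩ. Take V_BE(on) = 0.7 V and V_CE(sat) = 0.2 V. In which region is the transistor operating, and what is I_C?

saturation; I_C ≈ 1.9 mA

Assume active: I_B = (2 − 0.7)/(10 + 51×0.33) = 0.0485 mA, I_C = β·I_B = 2.42 mA.
Then V_CE = 10 − 2.42×4.7 − 2.47×0.33 = -2.2 V < 0.2 V — the active assumption fails.
Re-solve with V_CE = 0.2 V. KCL at the emitter: V_E/R_E = (V_BB−0.7−V_E)/R_B + (V_CC−0.2−V_E)/R_C, giving V_E = 0.663 V.
I_C = (V_CC − 0.2 − V_E)/R_C = (9.8 − 0.663)/4.7 = 1.94 mA.
Check: I_B = (1.3 − 0.663)/10 = 0.0637 mA, and β·I_B = 3.19 mA > I_C, confirming saturation.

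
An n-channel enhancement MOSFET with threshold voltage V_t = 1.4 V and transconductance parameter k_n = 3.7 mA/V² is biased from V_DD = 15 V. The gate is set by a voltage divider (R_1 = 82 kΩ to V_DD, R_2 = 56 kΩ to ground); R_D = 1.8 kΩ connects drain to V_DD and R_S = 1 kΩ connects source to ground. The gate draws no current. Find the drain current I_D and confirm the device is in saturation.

V_G = V_DD·R_2/(R_1+R_2) = 15×56/138 = 6.09 V.
Assume saturation: I_D = (k_n/2)(V_GS − V_t)² with V_GS = V_G − I_D·R_S = 6.09 − 1·I_D.
Substituting gives 1.85·I_D² − 18.3·I_D + 40.6 = 0, with roots I_D = 3.34 or 6.57 mA.
The root I_D = 6.57 mA gives V_GS = -0.485 V ≤ V_t, so take I_D = 3.34 mA.
Then V_GS = 2.74 V and V_DS = V_DD − I_D(R_D+R_S) = 15 − 3.34×2.8 = 5.64 V.
Saturation requires V_DS ≥ V_GS − V_t = 1.34 V; 5.64 ≥ 1.34 ✓.

I_D ≈ 3.3 mA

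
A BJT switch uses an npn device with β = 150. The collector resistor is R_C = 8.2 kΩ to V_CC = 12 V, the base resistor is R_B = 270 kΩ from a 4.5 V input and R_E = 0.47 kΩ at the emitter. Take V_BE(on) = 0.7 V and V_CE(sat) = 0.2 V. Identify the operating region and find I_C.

saturation; I_C ≈ 1.4 mA

Assume active: I_B = (4.5 − 0.7)/(270 + 151×0.47) = 0.0111 mA, I_C = β·I_B = 1.67 mA.
Then V_CE = 12 − 1.67×8.2 − 1.68×0.47 = -2.5 V < 0.2 V — the active assumption fails.
Re-solve with V_CE = 0.2 V. KCL at the emitter: V_E/R_E = (V_BB−0.7−V_E)/R_B + (V_CC−0.2−V_E)/R_C, giving V_E = 0.645 V.
I_C = (V_CC − 0.2 − V_E)/R_C = (11.8 − 0.645)/8.2 = 1.36 mA.
Check: I_B = (3.8 − 0.645)/270 = 0.0117 mA, and β·I_B = 1.75 mA > I_C, confirming saturation.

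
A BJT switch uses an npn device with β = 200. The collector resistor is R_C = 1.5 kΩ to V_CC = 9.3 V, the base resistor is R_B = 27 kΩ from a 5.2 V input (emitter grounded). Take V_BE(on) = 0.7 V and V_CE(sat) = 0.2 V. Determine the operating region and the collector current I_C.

Assume active: I_B = (5.2 − 0.7)/27 = 0.167 mA, giving I_C = β·I_B = 33.3 mA.
But then V_CE = 9.3 − 33.3×1.5 = -40.7 V < V_CE(sat) = 0.2 V — impossible in the active region.
So the transistor is saturated. With V_CE = 0.2 V, I_C = (V_CC − 0.2)/R_C = 9.1/1.5 = 6.07 mA.
Check: β·I_B = 33.3 mA > I_C = 6.07 mA, confirming saturation.

saturation; I_C ≈ 6.1 mA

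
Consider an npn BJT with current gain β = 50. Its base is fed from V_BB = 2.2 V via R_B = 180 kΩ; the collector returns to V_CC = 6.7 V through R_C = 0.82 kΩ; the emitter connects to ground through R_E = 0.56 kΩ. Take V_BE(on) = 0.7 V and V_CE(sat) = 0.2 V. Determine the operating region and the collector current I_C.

active; I_C ≈ 0.36 mA

Assume active. Base-emitter loop: I_B = (V_BB − V_BE)/(R_B + (β+1)R_E) = (2.2 − 0.7)/(180 + 51×0.56) = 0.00719 mA.
I_C = β·I_B = 50×0.00719 = 0.36 mA.
V_CE = V_CC − I_C·R_C − I_E·R_E = 6.7 − 0.36×0.82 − 0.367×0.56 = 6.2 V > V_CE(sat), so the active-region assumption holds.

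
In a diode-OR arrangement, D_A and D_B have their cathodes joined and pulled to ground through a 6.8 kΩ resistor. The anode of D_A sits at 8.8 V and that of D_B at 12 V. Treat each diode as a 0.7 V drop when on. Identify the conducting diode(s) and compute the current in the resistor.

Only D_B conducts; I_R ≈ 1.7 mA

Assume both conduct. Then node N would need to be at both 8.8−0.7 = 8.1 V and 12−0.7 = 11.3 V, which is impossible.
Assume only D_B conducts: V_N = 12 − 0.7 = 11.3 V, so I_R = 11.3/6.8 = 1.66 mA.
Check D_A: its anode-to-cathode voltage is 8.8 − 11.3 = -2.5 V < 0.7 V, so it is off. The assumption is consistent.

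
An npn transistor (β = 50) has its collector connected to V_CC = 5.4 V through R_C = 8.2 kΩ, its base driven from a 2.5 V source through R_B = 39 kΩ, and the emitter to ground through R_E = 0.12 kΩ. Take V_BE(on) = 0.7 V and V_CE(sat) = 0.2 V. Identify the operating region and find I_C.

saturation; I_C ≈ 0.62 mA

Assume active: I_B = (2.5 − 0.7)/(39 + 51×0.12) = 0.0399 mA, I_C = β·I_B = 1.99 mA.
Then V_CE = 5.4 − 1.99×8.2 − 2.03×0.12 = -11.2 V < 0.2 V — the active assumption fails.
Re-solve with V_CE = 0.2 V. KCL at the emitter: V_E/R_E = (V_BB−0.7−V_E)/R_B + (V_CC−0.2−V_E)/R_C, giving V_E = 0.0802 V.
I_C = (V_CC − 0.2 − V_E)/R_C = (5.2 − 0.0802)/8.2 = 0.624 mA.
Check: I_B = (1.8 − 0.0802)/39 = 0.0441 mA, and β·I_B = 2.2 mA > I_C, confirming saturation.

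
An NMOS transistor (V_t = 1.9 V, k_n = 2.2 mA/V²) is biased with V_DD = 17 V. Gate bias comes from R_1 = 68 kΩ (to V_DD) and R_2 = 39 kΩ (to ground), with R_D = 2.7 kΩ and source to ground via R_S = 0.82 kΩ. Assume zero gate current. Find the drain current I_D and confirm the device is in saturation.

V_G = V_DD·R_2/(R_1+R_2) = 17×39/107 = 6.2 V.
Assume saturation: I_D = (k_n/2)(V_GS − V_t)² with V_GS = V_G − I_D·R_S = 6.2 − 0.82·I_D.
Substituting gives 0.74·I_D² − 8.75·I_D + 20.3 = 0, with roots I_D = 3.17 or 8.66 mA.
The root I_D = 8.66 mA gives V_GS = -0.906 V ≤ V_t, so take I_D = 3.17 mA.
Then V_GS = 3.6 V and V_DS = V_DD − I_D(R_D+R_S) = 17 − 3.17×3.52 = 5.84 V.
Saturation requires V_DS ≥ V_GS − V_t = 1.7 V; 5.84 ≥ 1.7 ✓.

I_D ≈ 3.2 mA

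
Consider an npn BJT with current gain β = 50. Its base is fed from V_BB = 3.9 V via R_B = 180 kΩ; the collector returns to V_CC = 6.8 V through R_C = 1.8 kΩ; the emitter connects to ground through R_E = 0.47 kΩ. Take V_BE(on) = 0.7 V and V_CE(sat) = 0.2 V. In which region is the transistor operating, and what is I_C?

active; I_C ≈ 0.78 mA

Assume active. Base-emitter loop: I_B = (V_BB − V_BE)/(R_B + (β+1)R_E) = (3.9 − 0.7)/(180 + 51×0.47) = 0.0157 mA.
I_C = β·I_B = 50×0.0157 = 0.784 mA.
V_CE = V_CC − I_C·R_C − I_E·R_E = 6.8 − 0.784×1.8 − 0.8×0.47 = 5.01 V > V_CE(sat), so the active-region assumption holds.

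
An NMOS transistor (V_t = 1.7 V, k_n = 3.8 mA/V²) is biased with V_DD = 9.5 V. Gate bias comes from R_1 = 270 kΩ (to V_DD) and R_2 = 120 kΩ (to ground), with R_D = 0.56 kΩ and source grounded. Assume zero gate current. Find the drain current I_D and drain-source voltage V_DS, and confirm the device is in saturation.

V_G = V_DD·R_2/(R_1+R_2) = 9.5×120/390 = 2.92 V. With the source grounded, V_GS = V_G = 2.92 V.
Assume saturation: I_D = (k_n/2)(V_GS − V_t)² = (3.8/2)×(2.92 − 1.7)² = 1.9×1.22² = 2.84 mA.
V_DS = V_DD − I_D·R_D = 9.5 − 2.84×0.56 = 7.91 V.
Saturation requires V_DS ≥ V_GS − V_t = 1.22 V; 7.91 ≥ 1.22 ✓.

I_D ≈ 2.8 mA, V_DS ≈ 7.9 V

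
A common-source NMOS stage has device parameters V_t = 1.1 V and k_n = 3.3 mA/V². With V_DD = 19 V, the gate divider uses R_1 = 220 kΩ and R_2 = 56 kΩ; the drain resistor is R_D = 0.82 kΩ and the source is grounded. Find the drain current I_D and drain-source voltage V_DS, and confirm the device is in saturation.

I_D ≈ 13 mA, V_DS ≈ 8.7 V

V_G = V_DD·R_2/(R_1+R_2) = 19×56/276 = 3.86 V. With the source grounded, V_GS = V_G = 3.86 V.
Assume saturation: I_D = (k_n/2)(V_GS − V_t)² = (3.3/2)×(3.86 − 1.1)² = 1.65×2.76² = 12.5 mA.
V_DS = V_DD − I_D·R_D = 19 − 12.5×0.82 = 8.73 V.
Saturation requires V_DS ≥ V_GS − V_t = 2.76 V; 8.73 ≥ 2.76 ✓.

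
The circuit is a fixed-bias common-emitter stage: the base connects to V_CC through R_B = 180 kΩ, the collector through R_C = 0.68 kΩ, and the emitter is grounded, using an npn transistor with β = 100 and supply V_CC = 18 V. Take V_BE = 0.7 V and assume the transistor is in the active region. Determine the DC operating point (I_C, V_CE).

I_C ≈ 9.6 mA, V_CE ≈ 11 V

Base loop: V_CC = I_B·R_B + V_BE, so I_B = (18 − 0.7)/180 kΩ = 0.0961 mA.
In the active region I_C = β·I_B = 100 × 0.0961 = 9.61 mA.
Collector loop: V_CE = V_CC − I_C·R_C = 18 − 9.61×0.68 = 11.5 V.
Since V_CE = 11.5 V > V_CE(sat) ≈ 0.2 V, the transistor is in the active region as assumed.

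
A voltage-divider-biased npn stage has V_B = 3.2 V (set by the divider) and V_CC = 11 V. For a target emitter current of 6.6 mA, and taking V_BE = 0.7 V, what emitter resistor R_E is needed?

V_E = V_B − V_BE = 3.2 − 0.7 = 2.5 V.
R_E = V_E / I_E = 2.5 / 6.6 = 0.379 kΩ.

R_E ≈ 0.38 kΩ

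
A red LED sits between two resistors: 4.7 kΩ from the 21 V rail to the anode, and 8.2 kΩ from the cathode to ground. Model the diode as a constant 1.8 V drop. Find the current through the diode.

I ≈ 1.5 mA

The two resistors are in series with the diode, so KVL gives 21 = I·4.7 + 1.8 + I·8.2.
I = (21 − 1.8) / (4.7 + 8.2) kΩ = 19.2 / 12.9 = 1.49 mA.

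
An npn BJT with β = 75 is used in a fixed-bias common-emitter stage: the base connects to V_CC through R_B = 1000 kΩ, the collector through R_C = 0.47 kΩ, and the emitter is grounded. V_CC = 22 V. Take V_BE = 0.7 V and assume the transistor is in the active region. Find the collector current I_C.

Base loop: V_CC = I_B·R_B + V_BE, so I_B = (22 − 0.7)/1000 kΩ = 0.0213 mA.
In the active region I_C = β·I_B = 75 × 0.0213 = 1.6 mA.
Collector loop: V_CE = V_CC − I_C·R_C = 22 − 1.6×0.47 = 21.2 V.
Since V_CE = 21.2 V > V_CE(sat) ≈ 0.2 V, the transistor is in the active region as assumed.

I_C ≈ 1.6 mA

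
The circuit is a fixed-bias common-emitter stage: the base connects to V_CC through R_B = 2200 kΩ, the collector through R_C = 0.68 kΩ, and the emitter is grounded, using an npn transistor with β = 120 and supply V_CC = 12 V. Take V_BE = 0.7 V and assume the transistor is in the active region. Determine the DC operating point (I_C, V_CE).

I_C ≈ 0.62 mA, V_CE ≈ 12 V

Base loop: V_CC = I_B·R_B + V_BE, so I_B = (12 − 0.7)/2200 kΩ = 0.00514 mA.
In the active region I_C = β·I_B = 120 × 0.00514 = 0.616 mA.
Collector loop: V_CE = V_CC − I_C·R_C = 12 − 0.616×0.68 = 11.6 V.
Since V_CE = 11.6 V > V_CE(sat) ≈ 0.2 V, the transistor is in the active region as assumed.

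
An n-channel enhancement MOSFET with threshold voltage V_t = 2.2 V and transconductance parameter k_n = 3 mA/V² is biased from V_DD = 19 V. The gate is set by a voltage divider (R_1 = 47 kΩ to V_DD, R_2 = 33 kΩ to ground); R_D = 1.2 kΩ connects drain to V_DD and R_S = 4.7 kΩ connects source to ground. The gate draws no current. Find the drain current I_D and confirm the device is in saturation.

I_D ≈ 1 mA

V_G = V_DD·R_2/(R_1+R_2) = 19×33/80 = 7.84 V.
Assume saturation: I_D = (k_n/2)(V_GS − V_t)² with V_GS = V_G − I_D·R_S = 7.84 − 4.7·I_D.
Substituting gives 33.1·I_D² − 80.5·I_D + 47.7 = 0, with roots I_D = 1.02 or 1.41 mA.
The root I_D = 1.41 mA gives V_GS = 1.23 V ≤ V_t, so take I_D = 1.02 mA.
Then V_GS = 3.03 V and V_DS = V_DD − I_D(R_D+R_S) = 19 − 1.02×5.9 = 13 V.
Saturation requires V_DS ≥ V_GS − V_t = 0.826 V; 13 ≥ 0.826 ✓.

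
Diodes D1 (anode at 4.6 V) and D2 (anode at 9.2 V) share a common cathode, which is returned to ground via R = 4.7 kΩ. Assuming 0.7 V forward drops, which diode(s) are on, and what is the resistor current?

Assume both conduct. Then node N would need to be at both 4.6−0.7 = 3.9 V and 9.2−0.7 = 8.5 V, which is impossible.
Assume only D2 conducts: V_N = 9.2 − 0.7 = 8.5 V, so I_R = 8.5/4.7 = 1.81 mA.
Check D1: its anode-to-cathode voltage is 4.6 − 8.5 = -3.9 V < 0.7 V, so it is off. The assumption is consistent.

Only D2 conducts; I_R ≈ 1.8 mA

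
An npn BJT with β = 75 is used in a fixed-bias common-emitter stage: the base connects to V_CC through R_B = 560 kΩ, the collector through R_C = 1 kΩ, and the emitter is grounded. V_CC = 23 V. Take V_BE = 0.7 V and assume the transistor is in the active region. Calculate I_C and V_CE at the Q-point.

I_C ≈ 3 mA, V_CE ≈ 20 V

Base loop: V_CC = I_B·R_B + V_BE, so I_B = (23 − 0.7)/560 kΩ = 0.0398 mA.
In the active region I_C = β·I_B = 75 × 0.0398 = 2.99 mA.
Collector loop: V_CE = V_CC − I_C·R_C = 23 − 2.99×1 = 20 V.
Since V_CE = 20 V > V_CE(sat) ≈ 0.2 V, the transistor is in the active region as assumed.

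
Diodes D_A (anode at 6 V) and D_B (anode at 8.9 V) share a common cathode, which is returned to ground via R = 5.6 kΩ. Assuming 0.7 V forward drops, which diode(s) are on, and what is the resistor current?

Assume both conduct. Then node N would need to be at both 6−0.7 = 5.3 V and 8.9−0.7 = 8.2 V, which is impossible.
Assume only D_B conducts: V_N = 8.9 − 0.7 = 8.2 V, so I_R = 8.2/5.6 = 1.46 mA.
Check D_A: its anode-to-cathode voltage is 6 − 8.2 = -2.2 V < 0.7 V, so it is off. The assumption is consistent.

Only D_B conducts; I_R ≈ 1.5 mA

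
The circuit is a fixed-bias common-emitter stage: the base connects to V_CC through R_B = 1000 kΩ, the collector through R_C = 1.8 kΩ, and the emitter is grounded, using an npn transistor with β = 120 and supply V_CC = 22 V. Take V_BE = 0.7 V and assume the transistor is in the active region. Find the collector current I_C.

Base loop: V_CC = I_B·R_B + V_BE, so I_B = (22 − 0.7)/1000 kΩ = 0.0213 mA.
In the active region I_C = β·I_B = 120 × 0.0213 = 2.56 mA.
Collector loop: V_CE = V_CC − I_C·R_C = 22 − 2.56×1.8 = 17.4 V.
Since V_CE = 17.4 V > V_CE(sat) ≈ 0.2 V, the transistor is in the active region as assumed.

I_C ≈ 2.6 mA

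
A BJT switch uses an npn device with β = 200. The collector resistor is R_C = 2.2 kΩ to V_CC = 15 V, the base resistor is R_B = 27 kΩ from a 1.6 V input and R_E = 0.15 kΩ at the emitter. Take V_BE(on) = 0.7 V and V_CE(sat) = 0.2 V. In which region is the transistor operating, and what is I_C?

active; I_C ≈ 3.1 mA

Assume active. Base-emitter loop: I_B = (V_BB − V_BE)/(R_B + (β+1)R_E) = (1.6 − 0.7)/(27 + 201×0.15) = 0.0157 mA.
I_C = β·I_B = 200×0.0157 = 3.15 mA.
V_CE = V_CC − I_C·R_C − I_E·R_E = 15 − 3.15×2.2 − 3.17×0.15 = 7.6 V > V_CE(sat), so the active-region assumption holds.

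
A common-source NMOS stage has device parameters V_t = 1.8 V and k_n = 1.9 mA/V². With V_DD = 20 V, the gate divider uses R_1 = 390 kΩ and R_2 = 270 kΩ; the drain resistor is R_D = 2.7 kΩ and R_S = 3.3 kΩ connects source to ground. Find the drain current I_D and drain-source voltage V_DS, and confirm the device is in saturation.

V_G = V_DD·R_2/(R_1+R_2) = 20×270/660 = 8.18 V.
Assume saturation: I_D = (k_n/2)(V_GS − V_t)² with V_GS = V_G − I_D·R_S = 8.18 − 3.3·I_D.
Substituting gives 10.3·I_D² − 41·I_D + 38.7 = 0, with roots I_D = 1.55 or 2.42 mA.
The root I_D = 2.42 mA gives V_GS = 0.205 V ≤ V_t, so take I_D = 1.55 mA.
Then V_GS = 3.08 V and V_DS = V_DD − I_D(R_D+R_S) = 20 − 1.55×6 = 10.7 V.
Saturation requires V_DS ≥ V_GS − V_t = 1.28 V; 10.7 ≥ 1.28 ✓.

I_D ≈ 1.5 mA, V_DS ≈ 11 V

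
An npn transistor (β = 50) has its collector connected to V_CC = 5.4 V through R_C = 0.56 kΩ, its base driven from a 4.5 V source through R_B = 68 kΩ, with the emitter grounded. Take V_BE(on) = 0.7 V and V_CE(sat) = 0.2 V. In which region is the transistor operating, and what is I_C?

active; I_C ≈ 2.8 mA

Assume active. Base-emitter loop: I_B = (V_BB − V_BE)/R_B = (4.5 − 0.7)/68 = 0.0559 mA.
I_C = β·I_B = 50×0.0559 = 2.79 mA.
V_CE = V_CC − I_C·R_C = 5.4 − 2.79×0.56 = 3.84 V > V_CE(sat), so the active-region assumption holds.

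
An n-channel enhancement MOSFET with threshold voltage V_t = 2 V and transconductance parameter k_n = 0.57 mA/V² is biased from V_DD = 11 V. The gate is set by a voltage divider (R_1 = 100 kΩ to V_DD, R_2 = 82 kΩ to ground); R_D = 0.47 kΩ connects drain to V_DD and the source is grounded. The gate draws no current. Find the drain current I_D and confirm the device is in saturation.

V_G = V_DD·R_2/(R_1+R_2) = 11×82/182 = 4.96 V. With the source grounded, V_GS = V_G = 4.96 V.
Assume saturation: I_D = (k_n/2)(V_GS − V_t)² = (0.57/2)×(4.96 − 2)² = 0.285×2.96² = 2.49 mA.
V_DS = V_DD − I_D·R_D = 11 − 2.49×0.47 = 9.83 V.
Saturation requires V_DS ≥ V_GS − V_t = 2.96 V; 9.83 ≥ 2.96 ✓.

I_D ≈ 2.5 mA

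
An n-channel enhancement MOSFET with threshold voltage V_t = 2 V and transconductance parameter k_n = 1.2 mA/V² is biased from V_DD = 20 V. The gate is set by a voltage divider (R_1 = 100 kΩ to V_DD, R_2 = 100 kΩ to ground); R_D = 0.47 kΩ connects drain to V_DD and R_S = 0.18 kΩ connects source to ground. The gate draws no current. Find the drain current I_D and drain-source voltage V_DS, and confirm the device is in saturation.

V_G = V_DD·R_2/(R_1+R_2) = 20×100/200 = 10 V.
Assume saturation: I_D = (k_n/2)(V_GS − V_t)² with V_GS = V_G − I_D·R_S = 10 − 0.18·I_D.
Substituting gives 0.0194·I_D² − 2.73·I_D + 38.4 = 0, with roots I_D = 15.9 or 124 mA.
The root I_D = 124 mA gives V_GS = -12.4 V ≤ V_t, so take I_D = 15.9 mA.
Then V_GS = 7.14 V and V_DS = V_DD − I_D(R_D+R_S) = 20 − 15.9×0.65 = 9.68 V.
Saturation requires V_DS ≥ V_GS − V_t = 5.14 V; 9.68 ≥ 5.14 ✓.

I_D ≈ 16 mA, V_DS ≈ 9.7 V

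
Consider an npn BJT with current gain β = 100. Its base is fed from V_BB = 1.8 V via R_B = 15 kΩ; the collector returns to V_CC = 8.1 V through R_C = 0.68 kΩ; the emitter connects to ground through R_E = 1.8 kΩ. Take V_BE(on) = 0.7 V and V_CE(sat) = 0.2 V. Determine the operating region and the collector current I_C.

active; I_C ≈ 0.56 mA

Assume active. Base-emitter loop: I_B = (V_BB − V_BE)/(R_B + (β+1)R_E) = (1.8 − 0.7)/(15 + 101×1.8) = 0.00559 mA.
I_C = β·I_B = 100×0.00559 = 0.559 mA.
V_CE = V_CC − I_C·R_C − I_E·R_E = 8.1 − 0.559×0.68 − 0.565×1.8 = 6.7 V > V_CE(sat), so the active-region assumption holds.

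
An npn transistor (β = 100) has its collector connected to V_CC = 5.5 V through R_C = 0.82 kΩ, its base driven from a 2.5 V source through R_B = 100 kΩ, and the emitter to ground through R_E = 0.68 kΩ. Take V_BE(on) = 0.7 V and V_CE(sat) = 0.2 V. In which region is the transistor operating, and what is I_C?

active; I_C ≈ 1.1 mA

Assume active. Base-emitter loop: I_B = (V_BB − V_BE)/(R_B + (β+1)R_E) = (2.5 − 0.7)/(100 + 101×0.68) = 0.0107 mA.
I_C = β·I_B = 100×0.0107 = 1.07 mA.
V_CE = V_CC − I_C·R_C − I_E·R_E = 5.5 − 1.07×0.82 − 1.08×0.68 = 3.89 V > V_CE(sat), so the active-region assumption holds.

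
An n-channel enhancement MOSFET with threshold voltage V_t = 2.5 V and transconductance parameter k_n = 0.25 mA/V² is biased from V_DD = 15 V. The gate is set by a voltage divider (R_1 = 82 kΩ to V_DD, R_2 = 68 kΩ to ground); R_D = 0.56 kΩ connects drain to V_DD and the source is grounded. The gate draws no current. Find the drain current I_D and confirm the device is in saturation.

V_G = V_DD·R_2/(R_1+R_2) = 15×68/150 = 6.8 V. With the source grounded, V_GS = V_G = 6.8 V.
Assume saturation: I_D = (k_n/2)(V_GS − V_t)² = (0.25/2)×(6.8 − 2.5)² = 0.125×4.3² = 2.31 mA.
V_DS = V_DD − I_D·R_D = 15 − 2.31×0.56 = 13.7 V.
Saturation requires V_DS ≥ V_GS − V_t = 4.3 V; 13.7 ≥ 4.3 ✓.

I_D ≈ 2.3 mA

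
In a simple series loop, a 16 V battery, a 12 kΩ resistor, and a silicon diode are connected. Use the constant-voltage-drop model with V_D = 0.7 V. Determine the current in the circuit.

I ≈ 1.3 mA

KVL around the loop: 16 = V_D + I·R = 0.7 + I × 12 kΩ.
So I = (16 − 0.7) / 12 kΩ = 15.3 / 12 = 1.28 mA.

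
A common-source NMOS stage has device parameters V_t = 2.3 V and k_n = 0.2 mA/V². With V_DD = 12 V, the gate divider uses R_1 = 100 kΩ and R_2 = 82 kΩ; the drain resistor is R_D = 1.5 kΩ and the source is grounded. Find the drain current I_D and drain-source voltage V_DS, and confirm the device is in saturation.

V_G = V_DD·R_2/(R_1+R_2) = 12×82/182 = 5.41 V. With the source grounded, V_GS = V_G = 5.41 V.
Assume saturation: I_D = (k_n/2)(V_GS − V_t)² = (0.2/2)×(5.41 − 2.3)² = 0.1×3.11² = 0.965 mA.
V_DS = V_DD − I_D·R_D = 12 − 0.965×1.5 = 10.6 V.
Saturation requires V_DS ≥ V_GS − V_t = 3.11 V; 10.6 ≥ 3.11 ✓.

I_D ≈ 0.97 mA, V_DS ≈ 11 V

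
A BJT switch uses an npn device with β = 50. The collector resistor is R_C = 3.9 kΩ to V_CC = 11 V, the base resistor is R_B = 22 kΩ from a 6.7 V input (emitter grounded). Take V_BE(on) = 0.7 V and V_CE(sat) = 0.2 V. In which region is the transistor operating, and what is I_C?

Assume active: I_B = (6.7 − 0.7)/22 = 0.273 mA, giving I_C = β·I_B = 13.6 mA.
But then V_CE = 11 − 13.6×3.9 = -42.2 V < V_CE(sat) = 0.2 V — impossible in the active region.
So the transistor is saturated. With V_CE = 0.2 V, I_C = (V_CC − 0.2)/R_C = 10.8/3.9 = 2.77 mA.
Check: β·I_B = 13.6 mA > I_C = 2.77 mA, confirming saturation.

saturation; I_C ≈ 2.8 mA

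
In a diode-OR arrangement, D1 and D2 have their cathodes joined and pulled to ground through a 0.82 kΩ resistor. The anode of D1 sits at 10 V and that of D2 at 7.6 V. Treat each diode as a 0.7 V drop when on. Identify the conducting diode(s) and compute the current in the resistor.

Assume both conduct. Then node N would need to be at both 10−0.7 = 9.3 V and 7.6−0.7 = 6.9 V, which is impossible.
Assume only D1 conducts: V_N = 10 − 0.7 = 9.3 V, so I_R = 9.3/0.82 = 11.3 mA.
Check D2: its anode-to-cathode voltage is 7.6 − 9.3 = -1.7 V < 0.7 V, so it is off. The assumption is consistent.

Only D1 conducts; I_R ≈ 11 mA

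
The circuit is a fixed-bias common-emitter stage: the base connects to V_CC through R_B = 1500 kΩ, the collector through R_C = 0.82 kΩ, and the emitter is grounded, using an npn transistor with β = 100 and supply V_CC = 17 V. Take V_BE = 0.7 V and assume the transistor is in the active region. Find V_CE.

V_CE ≈ 16 V

Base loop: V_CC = I_B·R_B + V_BE, so I_B = (17 − 0.7)/1500 kΩ = 0.0109 mA.
In the active region I_C = β·I_B = 100 × 0.0109 = 1.09 mA.
Collector loop: V_CE = V_CC − I_C·R_C = 17 − 1.09×0.82 = 16.1 V.
Since V_CE = 16.1 V > V_CE(sat) ≈ 0.2 V, the transistor is in the active region as assumed.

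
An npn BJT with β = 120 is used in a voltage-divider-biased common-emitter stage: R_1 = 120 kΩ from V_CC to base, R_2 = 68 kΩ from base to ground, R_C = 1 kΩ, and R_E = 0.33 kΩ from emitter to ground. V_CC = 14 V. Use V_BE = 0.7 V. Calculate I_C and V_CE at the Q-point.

Thevenize the base divider: V_Th = V_CC·R_2/(R_1+R_2) = 14×68/188 = 5.06 V, R_Th = R_1‖R_2 = 43.4 kΩ.
Base-emitter loop: V_Th = I_B·R_Th + V_BE + (β+1)I_B·R_E, so I_B = (5.06 − 0.7) / (43.4 + 121×0.33) = 0.0524 mA.
I_C = β·I_B = 120×0.0524 = 6.28 mA, and I_E = (β+1)I_B = 6.34 mA.
V_CE = V_CC − I_C·R_C − I_E·R_E = 14 − 6.28×1 − 6.34×0.33 = 5.63 V.
V_CE = 5.63 V > 0.2 V confirms active-region operation.

I_C ≈ 6.3 mA, V_CE ≈ 5.6 V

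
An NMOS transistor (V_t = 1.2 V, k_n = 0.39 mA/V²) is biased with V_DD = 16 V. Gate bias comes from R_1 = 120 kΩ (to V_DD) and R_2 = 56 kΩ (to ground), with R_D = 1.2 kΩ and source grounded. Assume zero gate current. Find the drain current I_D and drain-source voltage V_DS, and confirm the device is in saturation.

V_G = V_DD·R_2/(R_1+R_2) = 16×56/176 = 5.09 V. With the source grounded, V_GS = V_G = 5.09 V.
Assume saturation: I_D = (k_n/2)(V_GS − V_t)² = (0.39/2)×(5.09 − 1.2)² = 0.195×3.89² = 2.95 mA.
V_DS = V_DD − I_D·R_D = 16 − 2.95×1.2 = 12.5 V.
Saturation requires V_DS ≥ V_GS − V_t = 3.89 V; 12.5 ≥ 3.89 ✓.

I_D ≈ 3 mA, V_DS ≈ 12 V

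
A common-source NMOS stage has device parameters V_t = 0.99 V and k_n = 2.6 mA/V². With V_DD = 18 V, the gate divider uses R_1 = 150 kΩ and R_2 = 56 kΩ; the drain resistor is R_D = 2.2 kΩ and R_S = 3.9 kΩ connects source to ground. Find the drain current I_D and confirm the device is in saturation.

I_D ≈ 0.8 mA

V_G = V_DD·R_2/(R_1+R_2) = 18×56/206 = 4.89 V.
Assume saturation: I_D = (k_n/2)(V_GS − V_t)² with V_GS = V_G − I_D·R_S = 4.89 − 3.9·I_D.
Substituting gives 19.8·I_D² − 40.6·I_D + 19.8 = 0, with roots I_D = 0.8 or 1.25 mA.
The root I_D = 1.25 mA gives V_GS = 0.00844 V ≤ V_t, so take I_D = 0.8 mA.
Then V_GS = 1.77 V and V_DS = V_DD − I_D(R_D+R_S) = 18 − 0.8×6.1 = 13.1 V.
Saturation requires V_DS ≥ V_GS − V_t = 0.784 V; 13.1 ≥ 0.784 ✓.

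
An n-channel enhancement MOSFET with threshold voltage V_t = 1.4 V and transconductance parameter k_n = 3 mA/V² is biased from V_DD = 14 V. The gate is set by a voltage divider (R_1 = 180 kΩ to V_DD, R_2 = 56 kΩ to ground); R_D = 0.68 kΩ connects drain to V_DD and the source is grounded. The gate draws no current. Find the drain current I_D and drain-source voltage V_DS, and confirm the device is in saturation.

V_G = V_DD·R_2/(R_1+R_2) = 14×56/236 = 3.32 V. With the source grounded, V_GS = V_G = 3.32 V.
Assume saturation: I_D = (k_n/2)(V_GS − V_t)² = (3/2)×(3.32 − 1.4)² = 1.5×1.92² = 5.54 mA.
V_DS = V_DD − I_D·R_D = 14 − 5.54×0.68 = 10.2 V.
Saturation requires V_DS ≥ V_GS − V_t = 1.92 V; 10.2 ≥ 1.92 ✓.

I_D ≈ 5.5 mA, V_DS ≈ 10 V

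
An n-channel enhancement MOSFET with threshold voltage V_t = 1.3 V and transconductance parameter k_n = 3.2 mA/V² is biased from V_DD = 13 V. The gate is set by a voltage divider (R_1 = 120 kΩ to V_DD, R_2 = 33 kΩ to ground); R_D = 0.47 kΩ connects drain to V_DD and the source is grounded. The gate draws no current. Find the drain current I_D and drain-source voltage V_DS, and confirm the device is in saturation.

I_D ≈ 3.6 mA, V_DS ≈ 11 V

V_G = V_DD·R_2/(R_1+R_2) = 13×33/153 = 2.8 V. With the source grounded, V_GS = V_G = 2.8 V.
Assume saturation: I_D = (k_n/2)(V_GS − V_t)² = (3.2/2)×(2.8 − 1.3)² = 1.6×1.5² = 3.62 mA.
V_DS = V_DD − I_D·R_D = 13 − 3.62×0.47 = 11.3 V.
Saturation requires V_DS ≥ V_GS − V_t = 1.5 V; 11.3 ≥ 1.5 ✓.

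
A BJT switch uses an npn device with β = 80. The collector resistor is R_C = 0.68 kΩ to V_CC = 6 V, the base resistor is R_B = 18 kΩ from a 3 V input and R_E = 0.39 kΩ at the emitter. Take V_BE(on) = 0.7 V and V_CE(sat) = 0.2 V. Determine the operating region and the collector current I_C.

Assume active. Base-emitter loop: I_B = (V_BB − V_BE)/(R_B + (β+1)R_E) = (3 − 0.7)/(18 + 81×0.39) = 0.0464 mA.
I_C = β·I_B = 80×0.0464 = 3.71 mA.
V_CE = V_CC − I_C·R_C − I_E·R_E = 6 − 3.71×0.68 − 3.76×0.39 = 2.01 V > V_CE(sat), so the active-region assumption holds.

active; I_C ≈ 3.7 mA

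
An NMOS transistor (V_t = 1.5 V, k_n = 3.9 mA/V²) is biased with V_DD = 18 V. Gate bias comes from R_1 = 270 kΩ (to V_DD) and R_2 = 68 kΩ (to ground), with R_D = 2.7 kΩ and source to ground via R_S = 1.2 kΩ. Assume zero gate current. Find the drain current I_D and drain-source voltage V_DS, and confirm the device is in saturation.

I_D ≈ 1.1 mA, V_DS ≈ 14 V

V_G = V_DD·R_2/(R_1+R_2) = 18×68/338 = 3.62 V.
Assume saturation: I_D = (k_n/2)(V_GS − V_t)² with V_GS = V_G − I_D·R_S = 3.62 − 1.2·I_D.
Substituting gives 2.81·I_D² − 10.9·I_D + 8.77 = 0, with roots I_D = 1.13 or 2.76 mA.
The root I_D = 2.76 mA gives V_GS = 0.311 V ≤ V_t, so take I_D = 1.13 mA.
Then V_GS = 2.26 V and V_DS = V_DD − I_D(R_D+R_S) = 18 − 1.13×3.9 = 13.6 V.
Saturation requires V_DS ≥ V_GS − V_t = 0.762 V; 13.6 ≥ 0.762 ✓.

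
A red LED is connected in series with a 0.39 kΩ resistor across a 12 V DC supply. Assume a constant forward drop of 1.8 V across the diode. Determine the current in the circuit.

KVL around the loop: 12 = V_D + I·R = 1.8 + I × 0.39 kΩ.
So I = (12 − 1.8) / 0.39 kΩ = 10.2 / 0.39 = 26.2 mA.

I ≈ 26 mA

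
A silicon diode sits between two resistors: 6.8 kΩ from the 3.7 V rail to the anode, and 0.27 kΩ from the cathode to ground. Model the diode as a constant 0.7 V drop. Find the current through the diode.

The two resistors are in series with the diode, so KVL gives 3.7 = I·6.8 + 0.7 + I·0.27.
I = (3.7 − 0.7) / (6.8 + 0.27) kΩ = 3 / 7.07 = 0.424 mA.

I ≈ 0.42 mA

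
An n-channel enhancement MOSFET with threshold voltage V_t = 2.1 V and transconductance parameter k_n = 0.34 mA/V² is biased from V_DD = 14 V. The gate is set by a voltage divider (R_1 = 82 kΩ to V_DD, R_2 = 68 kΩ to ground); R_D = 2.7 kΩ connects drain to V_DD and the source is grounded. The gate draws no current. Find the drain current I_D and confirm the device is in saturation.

I_D ≈ 3.1 mA

V_G = V_DD·R_2/(R_1+R_2) = 14×68/150 = 6.35 V. With the source grounded, V_GS = V_G = 6.35 V.
Assume saturation: I_D = (k_n/2)(V_GS − V_t)² = (0.34/2)×(6.35 − 2.1)² = 0.17×4.25² = 3.07 mA.
V_DS = V_DD − I_D·R_D = 14 − 3.07×2.7 = 5.72 V.
Saturation requires V_DS ≥ V_GS − V_t = 4.25 V; 5.72 ≥ 4.25 ✓.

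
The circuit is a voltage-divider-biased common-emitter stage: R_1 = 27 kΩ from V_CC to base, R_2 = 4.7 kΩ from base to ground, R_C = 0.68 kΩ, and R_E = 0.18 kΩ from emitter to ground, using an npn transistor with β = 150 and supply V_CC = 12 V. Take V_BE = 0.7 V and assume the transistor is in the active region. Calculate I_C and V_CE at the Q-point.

Thevenize the base divider: V_Th = V_CC·R_2/(R_1+R_2) = 12×4.7/31.7 = 1.78 V, R_Th = R_1‖R_2 = 4 kΩ.
Base-emitter loop: V_Th = I_B·R_Th + V_BE + (β+1)I_B·R_E, so I_B = (1.78 − 0.7) / (4 + 151×0.18) = 0.0346 mA.
I_C = β·I_B = 150×0.0346 = 5.19 mA, and I_E = (β+1)I_B = 5.23 mA.
V_CE = V_CC − I_C·R_C − I_E·R_E = 12 − 5.19×0.68 − 5.23×0.18 = 7.53 V.
V_CE = 7.53 V > 0.2 V confirms active-region operation.

I_C ≈ 5.2 mA, V_CE ≈ 7.5 V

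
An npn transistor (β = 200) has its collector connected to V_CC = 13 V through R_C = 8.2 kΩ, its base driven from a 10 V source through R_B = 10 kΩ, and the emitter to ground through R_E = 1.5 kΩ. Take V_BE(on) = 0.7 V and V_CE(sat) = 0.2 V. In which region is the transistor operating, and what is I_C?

Assume active: I_B = (10 − 0.7)/(10 + 201×1.5) = 0.0299 mA, I_C = β·I_B = 5.97 mA.
Then V_CE = 13 − 5.97×8.2 − 6×1.5 = -45 V < 0.2 V — the active assumption fails.
Re-solve with V_CE = 0.2 V. KCL at the emitter: V_E/R_E = (V_BB−0.7−V_E)/R_B + (V_CC−0.2−V_E)/R_C, giving V_E = 2.8 V.
I_C = (V_CC − 0.2 − V_E)/R_C = (12.8 − 2.8)/8.2 = 1.22 mA.
Check: I_B = (9.3 − 2.8)/10 = 0.65 mA, and β·I_B = 130 mA > I_C, confirming saturation.

saturation; I_C ≈ 1.2 mA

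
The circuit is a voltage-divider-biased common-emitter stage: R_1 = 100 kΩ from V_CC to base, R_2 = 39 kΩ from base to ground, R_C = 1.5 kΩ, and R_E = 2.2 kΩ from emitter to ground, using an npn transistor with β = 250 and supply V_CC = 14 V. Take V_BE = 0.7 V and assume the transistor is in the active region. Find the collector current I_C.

Thevenize the base divider: V_Th = V_CC·R_2/(R_1+R_2) = 14×39/139 = 3.93 V, R_Th = R_1‖R_2 = 28.1 kΩ.
Base-emitter loop: V_Th = I_B·R_Th + V_BE + (β+1)I_B·R_E, so I_B = (3.93 − 0.7) / (28.1 + 251×2.2) = 0.00556 mA.
I_C = β·I_B = 250×0.00556 = 1.39 mA, and I_E = (β+1)I_B = 1.4 mA.
V_CE = V_CC − I_C·R_C − I_E·R_E = 14 − 1.39×1.5 − 1.4×2.2 = 8.84 V.
V_CE = 8.84 V > 0.2 V confirms active-region operation.

I_C ≈ 1.4 mA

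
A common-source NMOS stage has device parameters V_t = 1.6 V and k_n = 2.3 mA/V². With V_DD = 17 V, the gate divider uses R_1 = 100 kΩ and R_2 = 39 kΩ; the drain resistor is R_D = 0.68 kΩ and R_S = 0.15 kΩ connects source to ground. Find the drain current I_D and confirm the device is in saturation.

V_G = V_DD·R_2/(R_1+R_2) = 17×39/139 = 4.77 V.
Assume saturation: I_D = (k_n/2)(V_GS − V_t)² with V_GS = V_G − I_D·R_S = 4.77 − 0.15·I_D.
Substituting gives 0.0259·I_D² − 2.09·I_D + 11.6 = 0, with roots I_D = 5.96 or 75 mA.
The root I_D = 75 mA gives V_GS = -6.47 V ≤ V_t, so take I_D = 5.96 mA.
Then V_GS = 3.88 V and V_DS = V_DD − I_D(R_D+R_S) = 17 − 5.96×0.83 = 12.1 V.
Saturation requires V_DS ≥ V_GS − V_t = 2.28 V; 12.1 ≥ 2.28 ✓.

I_D ≈ 6 mA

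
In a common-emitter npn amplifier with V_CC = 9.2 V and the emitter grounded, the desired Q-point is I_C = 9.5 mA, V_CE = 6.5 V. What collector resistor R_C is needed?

Collector loop: V_CC = I_C·R_C + V_CE.
R_C = (V_CC − V_CE)/I_C = (9.2 − 6.5)/9.5 = 0.284 kΩ.

R_C ≈ 0.28 kΩ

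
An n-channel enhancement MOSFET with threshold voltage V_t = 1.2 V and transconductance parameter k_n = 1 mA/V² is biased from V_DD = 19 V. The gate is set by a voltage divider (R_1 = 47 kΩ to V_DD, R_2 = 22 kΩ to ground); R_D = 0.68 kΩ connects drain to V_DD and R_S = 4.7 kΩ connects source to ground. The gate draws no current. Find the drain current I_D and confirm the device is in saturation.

I_D ≈ 0.77 mA

V_G = V_DD·R_2/(R_1+R_2) = 19×22/69 = 6.06 V.
Assume saturation: I_D = (k_n/2)(V_GS − V_t)² with V_GS = V_G − I_D·R_S = 6.06 − 4.7·I_D.
Substituting gives 11·I_D² − 23.8·I_D + 11.8 = 0, with roots I_D = 0.77 or 1.39 mA.
The root I_D = 1.39 mA gives V_GS = -0.466 V ≤ V_t, so take I_D = 0.77 mA.
Then V_GS = 2.44 V and V_DS = V_DD − I_D(R_D+R_S) = 19 − 0.77×5.38 = 14.9 V.
Saturation requires V_DS ≥ V_GS − V_t = 1.24 V; 14.9 ≥ 1.24 ✓.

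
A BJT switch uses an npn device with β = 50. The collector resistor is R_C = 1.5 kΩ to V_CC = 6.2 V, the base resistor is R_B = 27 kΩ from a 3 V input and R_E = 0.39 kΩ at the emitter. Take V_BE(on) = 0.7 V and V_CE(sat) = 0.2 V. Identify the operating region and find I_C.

Assume active. Base-emitter loop: I_B = (V_BB − V_BE)/(R_B + (β+1)R_E) = (3 − 0.7)/(27 + 51×0.39) = 0.0491 mA.
I_C = β·I_B = 50×0.0491 = 2.45 mA.
V_CE = V_CC − I_C·R_C − I_E·R_E = 6.2 − 2.45×1.5 − 2.5×0.39 = 1.55 V > V_CE(sat), so the active-region assumption holds.

active; I_C ≈ 2.5 mA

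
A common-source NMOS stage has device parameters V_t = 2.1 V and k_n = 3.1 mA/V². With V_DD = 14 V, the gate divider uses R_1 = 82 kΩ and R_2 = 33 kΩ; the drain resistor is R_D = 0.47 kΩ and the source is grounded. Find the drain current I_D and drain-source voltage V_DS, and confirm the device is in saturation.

I_D ≈ 5.7 mA, V_DS ≈ 11 V

V_G = V_DD·R_2/(R_1+R_2) = 14×33/115 = 4.02 V. With the source grounded, V_GS = V_G = 4.02 V.
Assume saturation: I_D = (k_n/2)(V_GS − V_t)² = (3.1/2)×(4.02 − 2.1)² = 1.55×1.92² = 5.7 mA.
V_DS = V_DD − I_D·R_D = 14 − 5.7×0.47 = 11.3 V.
Saturation requires V_DS ≥ V_GS − V_t = 1.92 V; 11.3 ≥ 1.92 ✓.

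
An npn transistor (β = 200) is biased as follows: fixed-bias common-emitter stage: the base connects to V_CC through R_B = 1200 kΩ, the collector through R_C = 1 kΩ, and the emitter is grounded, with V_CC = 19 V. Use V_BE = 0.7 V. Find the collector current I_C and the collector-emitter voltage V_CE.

I_C ≈ 3.1 mA, V_CE ≈ 16 V

Base loop: V_CC = I_B·R_B + V_BE, so I_B = (19 − 0.7)/1200 kΩ = 0.0153 mA.
In the active region I_C = β·I_B = 200 × 0.0153 = 3.05 mA.
Collector loop: V_CE = V_CC − I_C·R_C = 19 − 3.05×1 = 15.9 V.
Since V_CE = 15.9 V > V_CE(sat) ≈ 0.2 V, the transistor is in the active region as assumed.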